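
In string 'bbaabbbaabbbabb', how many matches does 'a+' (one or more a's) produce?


Pattern 'a+' matches one or more consecutive a's.
String: 'bbaabbbaabbbabb'
Scanning for runs of a:
  Match 1: 'aa' (length 2)
  Match 2: 'aa' (length 2)
  Match 3: 'a' (length 1)
Total matches: 3

3


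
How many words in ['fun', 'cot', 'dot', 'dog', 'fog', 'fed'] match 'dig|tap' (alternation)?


Alternation 'dig|tap' matches either 'dig' or 'tap'.
Checking each word:
  'fun' -> no
  'cot' -> no
  'dot' -> no
  'dog' -> no
  'fog' -> no
  'fed' -> no
Matches: []
Count: 0

0


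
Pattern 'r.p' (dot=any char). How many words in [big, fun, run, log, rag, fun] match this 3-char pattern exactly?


Pattern 'r.p' means: starts with 'r', any single char, ends with 'p'.
Checking each word (must be exactly 3 chars):
  'big' (len=3): no
  'fun' (len=3): no
  'run' (len=3): no
  'log' (len=3): no
  'rag' (len=3): no
  'fun' (len=3): no
Matching words: []
Total: 0

0


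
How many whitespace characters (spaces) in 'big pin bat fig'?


\s matches whitespace characters (spaces, tabs, etc.).
Text: 'big pin bat fig'
This text has 4 words separated by spaces.
Number of spaces = number of words - 1 = 4 - 1 = 3

3


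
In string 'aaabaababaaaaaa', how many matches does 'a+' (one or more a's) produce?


Pattern 'a+' matches one or more consecutive a's.
String: 'aaabaababaaaaaa'
Scanning for runs of a:
  Match 1: 'aaa' (length 3)
  Match 2: 'aa' (length 2)
  Match 3: 'a' (length 1)
  Match 4: 'aaaaaa' (length 6)
Total matches: 4

4


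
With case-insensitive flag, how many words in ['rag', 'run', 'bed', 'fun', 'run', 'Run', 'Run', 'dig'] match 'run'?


Case-insensitive matching: compare each word's lowercase form to 'run'.
  'rag' -> lower='rag' -> no
  'run' -> lower='run' -> MATCH
  'bed' -> lower='bed' -> no
  'fun' -> lower='fun' -> no
  'run' -> lower='run' -> MATCH
  'Run' -> lower='run' -> MATCH
  'Run' -> lower='run' -> MATCH
  'dig' -> lower='dig' -> no
Matches: ['run', 'run', 'Run', 'Run']
Count: 4

4


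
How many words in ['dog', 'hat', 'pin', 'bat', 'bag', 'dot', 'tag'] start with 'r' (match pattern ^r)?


Pattern ^r anchors to start of word. Check which words begin with 'r':
  'dog' -> no
  'hat' -> no
  'pin' -> no
  'bat' -> no
  'bag' -> no
  'dot' -> no
  'tag' -> no
Matching words: []
Count: 0

0


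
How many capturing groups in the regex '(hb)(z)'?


To count capturing groups, count each '(' that starts a group.
Pattern: '(hb)(z)'
Walking through the pattern:
  Position 0: '(' -> group #1
  Position 4: '(' -> group #2
Total capturing groups: 2

2


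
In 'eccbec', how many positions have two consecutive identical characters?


Looking for consecutive identical characters in 'eccbec':
  pos 0-1: 'e' vs 'c' -> different
  pos 1-2: 'c' vs 'c' -> MATCH ('cc')
  pos 2-3: 'c' vs 'b' -> different
  pos 3-4: 'b' vs 'e' -> different
  pos 4-5: 'e' vs 'c' -> different
Consecutive identical pairs: ['cc']
Count: 1

1


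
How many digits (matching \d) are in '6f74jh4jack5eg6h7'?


\d matches any digit 0-9.
Scanning '6f74jh4jack5eg6h7':
  pos 0: '6' -> DIGIT
  pos 2: '7' -> DIGIT
  pos 3: '4' -> DIGIT
  pos 6: '4' -> DIGIT
  pos 11: '5' -> DIGIT
  pos 14: '6' -> DIGIT
  pos 16: '7' -> DIGIT
Digits found: ['6', '7', '4', '4', '5', '6', '7']
Total: 7

7


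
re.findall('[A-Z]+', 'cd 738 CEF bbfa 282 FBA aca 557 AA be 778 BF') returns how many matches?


Pattern '[A-Z]+' finds one or more uppercase letters.
Text: 'cd 738 CEF bbfa 282 FBA aca 557 AA be 778 BF'
Scanning for matches:
  Match 1: 'CEF'
  Match 2: 'FBA'
  Match 3: 'AA'
  Match 4: 'BF'
Total matches: 4

4


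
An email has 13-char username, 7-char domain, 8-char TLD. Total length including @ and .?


An email address has format: username@domain.tld
Username length: 13
'@' character: 1
Domain length: 7
'.' character: 1
TLD length: 8
Total = 13 + 1 + 7 + 1 + 8 = 30

30


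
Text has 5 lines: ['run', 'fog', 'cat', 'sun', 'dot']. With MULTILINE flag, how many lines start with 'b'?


With MULTILINE flag, ^ matches the start of each line.
Lines: ['run', 'fog', 'cat', 'sun', 'dot']
Checking which lines start with 'b':
  Line 1: 'run' -> no
  Line 2: 'fog' -> no
  Line 3: 'cat' -> no
  Line 4: 'sun' -> no
  Line 5: 'dot' -> no
Matching lines: []
Count: 0

0


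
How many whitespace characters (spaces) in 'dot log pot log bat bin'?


\s matches whitespace characters (spaces, tabs, etc.).
Text: 'dot log pot log bat bin'
This text has 6 words separated by spaces.
Number of spaces = number of words - 1 = 6 - 1 = 5

5


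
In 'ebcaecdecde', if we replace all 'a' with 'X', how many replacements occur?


re.sub('a', 'X', text) replaces every occurrence of 'a' with 'X'.
Text: 'ebcaecdecde'
Scanning for 'a':
  pos 3: 'a' -> replacement #1
Total replacements: 1

1


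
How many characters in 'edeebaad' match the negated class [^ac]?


Negated class [^ac] matches any char NOT in {a, c}
Scanning 'edeebaad':
  pos 0: 'e' -> MATCH
  pos 1: 'd' -> MATCH
  pos 2: 'e' -> MATCH
  pos 3: 'e' -> MATCH
  pos 4: 'b' -> MATCH
  pos 5: 'a' -> no (excluded)
  pos 6: 'a' -> no (excluded)
  pos 7: 'd' -> MATCH
Total matches: 6

6


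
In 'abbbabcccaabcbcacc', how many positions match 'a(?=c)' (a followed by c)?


Lookahead 'a(?=c)' matches 'a' only when followed by 'c'.
String: 'abbbabcccaabcbcacc'
Checking each position where char is 'a':
  pos 0: 'a' -> no (next='b')
  pos 4: 'a' -> no (next='b')
  pos 9: 'a' -> no (next='a')
  pos 10: 'a' -> no (next='b')
  pos 15: 'a' -> MATCH (next='c')
Matching positions: [15]
Count: 1

1


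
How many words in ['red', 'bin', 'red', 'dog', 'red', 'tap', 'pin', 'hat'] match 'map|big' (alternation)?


Alternation 'map|big' matches either 'map' or 'big'.
Checking each word:
  'red' -> no
  'bin' -> no
  'red' -> no
  'dog' -> no
  'red' -> no
  'tap' -> no
  'pin' -> no
  'hat' -> no
Matches: []
Count: 0

0


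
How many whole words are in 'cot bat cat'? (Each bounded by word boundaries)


Word boundaries (\b) mark the start/end of each word.
Text: 'cot bat cat'
Splitting by whitespace:
  Word 1: 'cot'
  Word 2: 'bat'
  Word 3: 'cat'
Total whole words: 3

3


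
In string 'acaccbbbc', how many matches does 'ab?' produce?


Pattern 'ab?' matches 'a' optionally followed by 'b'.
String: 'acaccbbbc'
Scanning left to right for 'a' then checking next char:
  Match 1: 'a' (a not followed by b)
  Match 2: 'a' (a not followed by b)
Total matches: 2

2


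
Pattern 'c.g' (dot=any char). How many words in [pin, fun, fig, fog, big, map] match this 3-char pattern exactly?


Pattern 'c.g' means: starts with 'c', any single char, ends with 'g'.
Checking each word (must be exactly 3 chars):
  'pin' (len=3): no
  'fun' (len=3): no
  'fig' (len=3): no
  'fog' (len=3): no
  'big' (len=3): no
  'map' (len=3): no
Matching words: []
Total: 0

0


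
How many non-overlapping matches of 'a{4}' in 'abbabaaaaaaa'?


Pattern 'a{4}' matches exactly 4 consecutive a's (greedy, non-overlapping).
String: 'abbabaaaaaaa'
Scanning for runs of a's:
  Run at pos 0: 'a' (length 1) -> 0 match(es)
  Run at pos 3: 'a' (length 1) -> 0 match(es)
  Run at pos 5: 'aaaaaaa' (length 7) -> 1 match(es)
Matches found: ['aaaa']
Total: 1

1


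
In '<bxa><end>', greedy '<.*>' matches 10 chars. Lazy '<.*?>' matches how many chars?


Greedy '<.*>' tries to match as MUCH as possible.
Lazy '<.*?>' tries to match as LITTLE as possible.

String: '<bxa><end>'
Greedy '<.*>' starts at first '<' and extends to the LAST '>': '<bxa><end>' (10 chars)
Lazy '<.*?>' starts at first '<' and stops at the FIRST '>': '<bxa>' (5 chars)

5


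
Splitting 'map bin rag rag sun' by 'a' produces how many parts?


Splitting by 'a' breaks the string at each occurrence of the separator.
Text: 'map bin rag rag sun'
Parts after split:
  Part 1: 'm'
  Part 2: 'p bin r'
  Part 3: 'g r'
  Part 4: 'g sun'
Total parts: 4

4


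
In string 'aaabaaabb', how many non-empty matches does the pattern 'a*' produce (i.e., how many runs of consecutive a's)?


Pattern 'a*' matches zero or more a's. We want non-empty runs of consecutive a's.
String: 'aaabaaabb'
Walking through the string to find runs of a's:
  Run 1: positions 0-2 -> 'aaa'
  Run 2: positions 4-6 -> 'aaa'
Non-empty runs found: ['aaa', 'aaa']
Count: 2

2


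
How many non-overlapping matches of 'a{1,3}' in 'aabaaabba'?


Pattern 'a{1,3}' matches between 1 and 3 consecutive a's (greedy).
String: 'aabaaabba'
Finding runs of a's and applying greedy matching:
  Run at pos 0: 'aa' (length 2)
  Run at pos 3: 'aaa' (length 3)
  Run at pos 8: 'a' (length 1)
Matches: ['aa', 'aaa', 'a']
Count: 3

3


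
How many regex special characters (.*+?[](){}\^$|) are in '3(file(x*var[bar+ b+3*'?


Regex special characters are: . * + ? [ ] ( ) { } \ ^ $ |
Scanning '3(file(x*var[bar+ b+3*':
  pos 1: '(' -> SPECIAL
  pos 6: '(' -> SPECIAL
  pos 8: '*' -> SPECIAL
  pos 12: '[' -> SPECIAL
  pos 16: '+' -> SPECIAL
  pos 19: '+' -> SPECIAL
  pos 21: '*' -> SPECIAL
Special chars found: ['(', '(', '*', '[', '+', '+', '*']
Total: 7

7


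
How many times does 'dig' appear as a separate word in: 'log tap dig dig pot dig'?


Scanning each word for exact match 'dig':
  Word 1: 'log' -> no
  Word 2: 'tap' -> no
  Word 3: 'dig' -> MATCH
  Word 4: 'dig' -> MATCH
  Word 5: 'pot' -> no
  Word 6: 'dig' -> MATCH
Total matches: 3

3


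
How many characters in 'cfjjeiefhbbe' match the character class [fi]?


Character class [fi] matches any of: {f, i}
Scanning string 'cfjjeiefhbbe' character by character:
  pos 0: 'c' -> no
  pos 1: 'f' -> MATCH
  pos 2: 'j' -> no
  pos 3: 'j' -> no
  pos 4: 'e' -> no
  pos 5: 'i' -> MATCH
  pos 6: 'e' -> no
  pos 7: 'f' -> MATCH
  pos 8: 'h' -> no
  pos 9: 'b' -> no
  pos 10: 'b' -> no
  pos 11: 'e' -> no
Total matches: 3

3


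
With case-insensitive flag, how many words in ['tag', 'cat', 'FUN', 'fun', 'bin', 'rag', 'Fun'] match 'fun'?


Case-insensitive matching: compare each word's lowercase form to 'fun'.
  'tag' -> lower='tag' -> no
  'cat' -> lower='cat' -> no
  'FUN' -> lower='fun' -> MATCH
  'fun' -> lower='fun' -> MATCH
  'bin' -> lower='bin' -> no
  'rag' -> lower='rag' -> no
  'Fun' -> lower='fun' -> MATCH
Matches: ['FUN', 'fun', 'Fun']
Count: 3

3


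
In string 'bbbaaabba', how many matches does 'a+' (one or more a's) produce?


Pattern 'a+' matches one or more consecutive a's.
String: 'bbbaaabba'
Scanning for runs of a:
  Match 1: 'aaa' (length 3)
  Match 2: 'a' (length 1)
Total matches: 2

2


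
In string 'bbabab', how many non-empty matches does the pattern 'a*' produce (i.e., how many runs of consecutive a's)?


Pattern 'a*' matches zero or more a's. We want non-empty runs of consecutive a's.
String: 'bbabab'
Walking through the string to find runs of a's:
  Run 1: positions 2-2 -> 'a'
  Run 2: positions 4-4 -> 'a'
Non-empty runs found: ['a', 'a']
Count: 2

2


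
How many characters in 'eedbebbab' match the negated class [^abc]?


Negated class [^abc] matches any char NOT in {a, b, c}
Scanning 'eedbebbab':
  pos 0: 'e' -> MATCH
  pos 1: 'e' -> MATCH
  pos 2: 'd' -> MATCH
  pos 3: 'b' -> no (excluded)
  pos 4: 'e' -> MATCH
  pos 5: 'b' -> no (excluded)
  pos 6: 'b' -> no (excluded)
  pos 7: 'a' -> no (excluded)
  pos 8: 'b' -> no (excluded)
Total matches: 4

4


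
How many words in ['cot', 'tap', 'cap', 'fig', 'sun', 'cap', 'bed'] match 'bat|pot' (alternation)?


Alternation 'bat|pot' matches either 'bat' or 'pot'.
Checking each word:
  'cot' -> no
  'tap' -> no
  'cap' -> no
  'fig' -> no
  'sun' -> no
  'cap' -> no
  'bed' -> no
Matches: []
Count: 0

0


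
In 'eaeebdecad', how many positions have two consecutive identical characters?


Looking for consecutive identical characters in 'eaeebdecad':
  pos 0-1: 'e' vs 'a' -> different
  pos 1-2: 'a' vs 'e' -> different
  pos 2-3: 'e' vs 'e' -> MATCH ('ee')
  pos 3-4: 'e' vs 'b' -> different
  pos 4-5: 'b' vs 'd' -> different
  pos 5-6: 'd' vs 'e' -> different
  pos 6-7: 'e' vs 'c' -> different
  pos 7-8: 'c' vs 'a' -> different
  pos 8-9: 'a' vs 'd' -> different
Consecutive identical pairs: ['ee']
Count: 1

1


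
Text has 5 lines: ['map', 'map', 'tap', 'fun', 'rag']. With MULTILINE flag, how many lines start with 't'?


With MULTILINE flag, ^ matches the start of each line.
Lines: ['map', 'map', 'tap', 'fun', 'rag']
Checking which lines start with 't':
  Line 1: 'map' -> no
  Line 2: 'map' -> no
  Line 3: 'tap' -> MATCH
  Line 4: 'fun' -> no
  Line 5: 'rag' -> no
Matching lines: ['tap']
Count: 1

1


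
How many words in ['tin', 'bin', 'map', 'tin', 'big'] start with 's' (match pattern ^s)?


Pattern ^s anchors to start of word. Check which words begin with 's':
  'tin' -> no
  'bin' -> no
  'map' -> no
  'tin' -> no
  'big' -> no
Matching words: []
Count: 0

0


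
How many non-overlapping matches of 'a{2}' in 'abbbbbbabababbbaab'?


Pattern 'a{2}' matches exactly 2 consecutive a's (greedy, non-overlapping).
String: 'abbbbbbabababbbaab'
Scanning for runs of a's:
  Run at pos 0: 'a' (length 1) -> 0 match(es)
  Run at pos 7: 'a' (length 1) -> 0 match(es)
  Run at pos 9: 'a' (length 1) -> 0 match(es)
  Run at pos 11: 'a' (length 1) -> 0 match(es)
  Run at pos 15: 'aa' (length 2) -> 1 match(es)
Matches found: ['aa']
Total: 1

1


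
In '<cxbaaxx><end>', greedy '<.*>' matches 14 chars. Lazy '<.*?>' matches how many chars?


Greedy '<.*>' tries to match as MUCH as possible.
Lazy '<.*?>' tries to match as LITTLE as possible.

String: '<cxbaaxx><end>'
Greedy '<.*>' starts at first '<' and extends to the LAST '>': '<cxbaaxx><end>' (14 chars)
Lazy '<.*?>' starts at first '<' and stops at the FIRST '>': '<cxbaaxx>' (9 chars)

9


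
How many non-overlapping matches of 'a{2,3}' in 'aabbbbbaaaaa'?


Pattern 'a{2,3}' matches between 2 and 3 consecutive a's (greedy).
String: 'aabbbbbaaaaa'
Finding runs of a's and applying greedy matching:
  Run at pos 0: 'aa' (length 2)
  Run at pos 7: 'aaaaa' (length 5)
Matches: ['aa', 'aaa', 'aa']
Count: 3

3


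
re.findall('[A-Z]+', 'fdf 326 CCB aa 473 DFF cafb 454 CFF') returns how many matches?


Pattern '[A-Z]+' finds one or more uppercase letters.
Text: 'fdf 326 CCB aa 473 DFF cafb 454 CFF'
Scanning for matches:
  Match 1: 'CCB'
  Match 2: 'DFF'
  Match 3: 'CFF'
Total matches: 3

3


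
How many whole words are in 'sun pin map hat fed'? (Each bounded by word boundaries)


Word boundaries (\b) mark the start/end of each word.
Text: 'sun pin map hat fed'
Splitting by whitespace:
  Word 1: 'sun'
  Word 2: 'pin'
  Word 3: 'map'
  Word 4: 'hat'
  Word 5: 'fed'
Total whole words: 5

5


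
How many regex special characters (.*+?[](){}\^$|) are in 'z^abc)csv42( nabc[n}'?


Regex special characters are: . * + ? [ ] ( ) { } \ ^ $ |
Scanning 'z^abc)csv42( nabc[n}':
  pos 1: '^' -> SPECIAL
  pos 5: ')' -> SPECIAL
  pos 11: '(' -> SPECIAL
  pos 17: '[' -> SPECIAL
  pos 19: '}' -> SPECIAL
Special chars found: ['^', ')', '(', '[', '}']
Total: 5

5


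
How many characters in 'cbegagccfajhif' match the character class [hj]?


Character class [hj] matches any of: {h, j}
Scanning string 'cbegagccfajhif' character by character:
  pos 0: 'c' -> no
  pos 1: 'b' -> no
  pos 2: 'e' -> no
  pos 3: 'g' -> no
  pos 4: 'a' -> no
  pos 5: 'g' -> no
  pos 6: 'c' -> no
  pos 7: 'c' -> no
  pos 8: 'f' -> no
  pos 9: 'a' -> no
  pos 10: 'j' -> MATCH
  pos 11: 'h' -> MATCH
  pos 12: 'i' -> no
  pos 13: 'f' -> no
Total matches: 2

2


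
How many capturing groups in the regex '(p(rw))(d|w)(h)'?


To count capturing groups, count each '(' that starts a group.
Pattern: '(p(rw))(d|w)(h)'
Walking through the pattern:
  Position 0: '(' -> group #1
  Position 2: '(' -> group #2
  Position 7: '(' -> group #3
  Position 12: '(' -> group #4
Total capturing groups: 4

4


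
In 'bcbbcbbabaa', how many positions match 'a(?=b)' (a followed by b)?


Lookahead 'a(?=b)' matches 'a' only when followed by 'b'.
String: 'bcbbcbbabaa'
Checking each position where char is 'a':
  pos 7: 'a' -> MATCH (next='b')
  pos 9: 'a' -> no (next='a')
Matching positions: [7]
Count: 1

1


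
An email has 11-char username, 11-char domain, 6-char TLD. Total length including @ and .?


An email address has format: username@domain.tld
Username length: 11
'@' character: 1
Domain length: 11
'.' character: 1
TLD length: 6
Total = 11 + 1 + 11 + 1 + 6 = 30

30


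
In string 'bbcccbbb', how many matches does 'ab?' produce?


Pattern 'ab?' matches 'a' optionally followed by 'b'.
String: 'bbcccbbb'
Scanning left to right for 'a' then checking next char:
Total matches: 0

0


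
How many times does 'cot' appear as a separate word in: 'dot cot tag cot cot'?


Scanning each word for exact match 'cot':
  Word 1: 'dot' -> no
  Word 2: 'cot' -> MATCH
  Word 3: 'tag' -> no
  Word 4: 'cot' -> MATCH
  Word 5: 'cot' -> MATCH
Total matches: 3

3


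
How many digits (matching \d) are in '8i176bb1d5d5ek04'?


\d matches any digit 0-9.
Scanning '8i176bb1d5d5ek04':
  pos 0: '8' -> DIGIT
  pos 2: '1' -> DIGIT
  pos 3: '7' -> DIGIT
  pos 4: '6' -> DIGIT
  pos 7: '1' -> DIGIT
  pos 9: '5' -> DIGIT
  pos 11: '5' -> DIGIT
  pos 14: '0' -> DIGIT
  pos 15: '4' -> DIGIT
Digits found: ['8', '1', '7', '6', '1', '5', '5', '0', '4']
Total: 9

9


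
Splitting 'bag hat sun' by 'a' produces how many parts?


Splitting by 'a' breaks the string at each occurrence of the separator.
Text: 'bag hat sun'
Parts after split:
  Part 1: 'b'
  Part 2: 'g h'
  Part 3: 't sun'
Total parts: 3

3


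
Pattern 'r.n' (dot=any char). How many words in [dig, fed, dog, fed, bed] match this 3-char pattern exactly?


Pattern 'r.n' means: starts with 'r', any single char, ends with 'n'.
Checking each word (must be exactly 3 chars):
  'dig' (len=3): no
  'fed' (len=3): no
  'dog' (len=3): no
  'fed' (len=3): no
  'bed' (len=3): no
Matching words: []
Total: 0

0


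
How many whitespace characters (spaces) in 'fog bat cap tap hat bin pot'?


\s matches whitespace characters (spaces, tabs, etc.).
Text: 'fog bat cap tap hat bin pot'
This text has 7 words separated by spaces.
Number of spaces = number of words - 1 = 7 - 1 = 6

6


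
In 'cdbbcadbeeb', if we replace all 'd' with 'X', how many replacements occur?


re.sub('d', 'X', text) replaces every occurrence of 'd' with 'X'.
Text: 'cdbbcadbeeb'
Scanning for 'd':
  pos 1: 'd' -> replacement #1
  pos 6: 'd' -> replacement #2
Total replacements: 2

2


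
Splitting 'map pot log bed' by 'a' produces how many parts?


Splitting by 'a' breaks the string at each occurrence of the separator.
Text: 'map pot log bed'
Parts after split:
  Part 1: 'm'
  Part 2: 'p pot log bed'
Total parts: 2

2


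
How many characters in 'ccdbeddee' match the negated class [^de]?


Negated class [^de] matches any char NOT in {d, e}
Scanning 'ccdbeddee':
  pos 0: 'c' -> MATCH
  pos 1: 'c' -> MATCH
  pos 2: 'd' -> no (excluded)
  pos 3: 'b' -> MATCH
  pos 4: 'e' -> no (excluded)
  pos 5: 'd' -> no (excluded)
  pos 6: 'd' -> no (excluded)
  pos 7: 'e' -> no (excluded)
  pos 8: 'e' -> no (excluded)
Total matches: 3

3


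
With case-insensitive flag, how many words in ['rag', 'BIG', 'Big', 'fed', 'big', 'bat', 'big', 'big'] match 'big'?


Case-insensitive matching: compare each word's lowercase form to 'big'.
  'rag' -> lower='rag' -> no
  'BIG' -> lower='big' -> MATCH
  'Big' -> lower='big' -> MATCH
  'fed' -> lower='fed' -> no
  'big' -> lower='big' -> MATCH
  'bat' -> lower='bat' -> no
  'big' -> lower='big' -> MATCH
  'big' -> lower='big' -> MATCH
Matches: ['BIG', 'Big', 'big', 'big', 'big']
Count: 5

5


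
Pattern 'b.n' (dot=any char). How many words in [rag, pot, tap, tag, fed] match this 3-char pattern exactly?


Pattern 'b.n' means: starts with 'b', any single char, ends with 'n'.
Checking each word (must be exactly 3 chars):
  'rag' (len=3): no
  'pot' (len=3): no
  'tap' (len=3): no
  'tag' (len=3): no
  'fed' (len=3): no
Matching words: []
Total: 0

0


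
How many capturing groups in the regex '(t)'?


To count capturing groups, count each '(' that starts a group.
Pattern: '(t)'
Walking through the pattern:
  Position 0: '(' -> group #1
Total capturing groups: 1

1


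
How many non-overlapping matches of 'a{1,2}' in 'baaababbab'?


Pattern 'a{1,2}' matches between 1 and 2 consecutive a's (greedy).
String: 'baaababbab'
Finding runs of a's and applying greedy matching:
  Run at pos 1: 'aaa' (length 3)
  Run at pos 5: 'a' (length 1)
  Run at pos 8: 'a' (length 1)
Matches: ['aa', 'a', 'a', 'a']
Count: 4

4


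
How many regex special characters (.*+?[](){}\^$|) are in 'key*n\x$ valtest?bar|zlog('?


Regex special characters are: . * + ? [ ] ( ) { } \ ^ $ |
Scanning 'key*n\x$ valtest?bar|zlog(':
  pos 3: '*' -> SPECIAL
  pos 5: '\' -> SPECIAL
  pos 7: '$' -> SPECIAL
  pos 16: '?' -> SPECIAL
  pos 20: '|' -> SPECIAL
  pos 25: '(' -> SPECIAL
Special chars found: ['*', '\\', '$', '?', '|', '(']
Total: 6

6


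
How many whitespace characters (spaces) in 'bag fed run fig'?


\s matches whitespace characters (spaces, tabs, etc.).
Text: 'bag fed run fig'
This text has 4 words separated by spaces.
Number of spaces = number of words - 1 = 4 - 1 = 3

3


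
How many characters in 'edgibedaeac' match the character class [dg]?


Character class [dg] matches any of: {d, g}
Scanning string 'edgibedaeac' character by character:
  pos 0: 'e' -> no
  pos 1: 'd' -> MATCH
  pos 2: 'g' -> MATCH
  pos 3: 'i' -> no
  pos 4: 'b' -> no
  pos 5: 'e' -> no
  pos 6: 'd' -> MATCH
  pos 7: 'a' -> no
  pos 8: 'e' -> no
  pos 9: 'a' -> no
  pos 10: 'c' -> no
Total matches: 3

3


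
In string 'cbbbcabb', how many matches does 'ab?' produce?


Pattern 'ab?' matches 'a' optionally followed by 'b'.
String: 'cbbbcabb'
Scanning left to right for 'a' then checking next char:
  Match 1: 'ab' (a followed by b)
Total matches: 1

1


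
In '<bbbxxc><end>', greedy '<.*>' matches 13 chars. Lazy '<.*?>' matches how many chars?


Greedy '<.*>' tries to match as MUCH as possible.
Lazy '<.*?>' tries to match as LITTLE as possible.

String: '<bbbxxc><end>'
Greedy '<.*>' starts at first '<' and extends to the LAST '>': '<bbbxxc><end>' (13 chars)
Lazy '<.*?>' starts at first '<' and stops at the FIRST '>': '<bbbxxc>' (8 chars)

8


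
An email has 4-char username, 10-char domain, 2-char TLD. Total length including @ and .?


An email address has format: username@domain.tld
Username length: 4
'@' character: 1
Domain length: 10
'.' character: 1
TLD length: 2
Total = 4 + 1 + 10 + 1 + 2 = 18

18


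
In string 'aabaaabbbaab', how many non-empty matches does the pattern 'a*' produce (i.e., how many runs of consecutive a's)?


Pattern 'a*' matches zero or more a's. We want non-empty runs of consecutive a's.
String: 'aabaaabbbaab'
Walking through the string to find runs of a's:
  Run 1: positions 0-1 -> 'aa'
  Run 2: positions 3-5 -> 'aaa'
  Run 3: positions 9-10 -> 'aa'
Non-empty runs found: ['aa', 'aaa', 'aa']
Count: 3

3


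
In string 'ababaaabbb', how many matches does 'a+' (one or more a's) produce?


Pattern 'a+' matches one or more consecutive a's.
String: 'ababaaabbb'
Scanning for runs of a:
  Match 1: 'a' (length 1)
  Match 2: 'a' (length 1)
  Match 3: 'aaa' (length 3)
Total matches: 3

3


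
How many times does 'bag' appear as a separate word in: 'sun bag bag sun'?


Scanning each word for exact match 'bag':
  Word 1: 'sun' -> no
  Word 2: 'bag' -> MATCH
  Word 3: 'bag' -> MATCH
  Word 4: 'sun' -> no
Total matches: 2

2


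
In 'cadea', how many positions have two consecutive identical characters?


Looking for consecutive identical characters in 'cadea':
  pos 0-1: 'c' vs 'a' -> different
  pos 1-2: 'a' vs 'd' -> different
  pos 2-3: 'd' vs 'e' -> different
  pos 3-4: 'e' vs 'a' -> different
Consecutive identical pairs: []
Count: 0

0


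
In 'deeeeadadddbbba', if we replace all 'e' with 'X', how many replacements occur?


re.sub('e', 'X', text) replaces every occurrence of 'e' with 'X'.
Text: 'deeeeadadddbbba'
Scanning for 'e':
  pos 1: 'e' -> replacement #1
  pos 2: 'e' -> replacement #2
  pos 3: 'e' -> replacement #3
  pos 4: 'e' -> replacement #4
Total replacements: 4

4


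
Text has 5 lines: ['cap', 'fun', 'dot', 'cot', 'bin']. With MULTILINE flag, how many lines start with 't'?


With MULTILINE flag, ^ matches the start of each line.
Lines: ['cap', 'fun', 'dot', 'cot', 'bin']
Checking which lines start with 't':
  Line 1: 'cap' -> no
  Line 2: 'fun' -> no
  Line 3: 'dot' -> no
  Line 4: 'cot' -> no
  Line 5: 'bin' -> no
Matching lines: []
Count: 0

0


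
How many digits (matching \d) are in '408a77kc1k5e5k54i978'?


\d matches any digit 0-9.
Scanning '408a77kc1k5e5k54i978':
  pos 0: '4' -> DIGIT
  pos 1: '0' -> DIGIT
  pos 2: '8' -> DIGIT
  pos 4: '7' -> DIGIT
  pos 5: '7' -> DIGIT
  pos 8: '1' -> DIGIT
  pos 10: '5' -> DIGIT
  pos 12: '5' -> DIGIT
  pos 14: '5' -> DIGIT
  pos 15: '4' -> DIGIT
  pos 17: '9' -> DIGIT
  pos 18: '7' -> DIGIT
  pos 19: '8' -> DIGIT
Digits found: ['4', '0', '8', '7', '7', '1', '5', '5', '5', '4', '9', '7', '8']
Total: 13

13


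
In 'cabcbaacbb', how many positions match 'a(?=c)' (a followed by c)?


Lookahead 'a(?=c)' matches 'a' only when followed by 'c'.
String: 'cabcbaacbb'
Checking each position where char is 'a':
  pos 1: 'a' -> no (next='b')
  pos 5: 'a' -> no (next='a')
  pos 6: 'a' -> MATCH (next='c')
Matching positions: [6]
Count: 1

1


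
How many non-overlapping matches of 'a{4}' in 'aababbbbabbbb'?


Pattern 'a{4}' matches exactly 4 consecutive a's (greedy, non-overlapping).
String: 'aababbbbabbbb'
Scanning for runs of a's:
  Run at pos 0: 'aa' (length 2) -> 0 match(es)
  Run at pos 3: 'a' (length 1) -> 0 match(es)
  Run at pos 8: 'a' (length 1) -> 0 match(es)
Matches found: []
Total: 0

0


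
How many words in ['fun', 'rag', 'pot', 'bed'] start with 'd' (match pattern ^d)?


Pattern ^d anchors to start of word. Check which words begin with 'd':
  'fun' -> no
  'rag' -> no
  'pot' -> no
  'bed' -> no
Matching words: []
Count: 0

0


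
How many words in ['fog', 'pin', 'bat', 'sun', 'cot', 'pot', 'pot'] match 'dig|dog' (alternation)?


Alternation 'dig|dog' matches either 'dig' or 'dog'.
Checking each word:
  'fog' -> no
  'pin' -> no
  'bat' -> no
  'sun' -> no
  'cot' -> no
  'pot' -> no
  'pot' -> no
Matches: []
Count: 0

0


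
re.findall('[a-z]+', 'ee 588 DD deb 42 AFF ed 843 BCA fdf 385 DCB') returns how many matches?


Pattern '[a-z]+' finds one or more lowercase letters.
Text: 'ee 588 DD deb 42 AFF ed 843 BCA fdf 385 DCB'
Scanning for matches:
  Match 1: 'ee'
  Match 2: 'deb'
  Match 3: 'ed'
  Match 4: 'fdf'
Total matches: 4

4


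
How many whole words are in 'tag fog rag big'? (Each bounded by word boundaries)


Word boundaries (\b) mark the start/end of each word.
Text: 'tag fog rag big'
Splitting by whitespace:
  Word 1: 'tag'
  Word 2: 'fog'
  Word 3: 'rag'
  Word 4: 'big'
Total whole words: 4

4


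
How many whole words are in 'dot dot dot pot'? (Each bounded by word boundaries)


Word boundaries (\b) mark the start/end of each word.
Text: 'dot dot dot pot'
Splitting by whitespace:
  Word 1: 'dot'
  Word 2: 'dot'
  Word 3: 'dot'
  Word 4: 'pot'
Total whole words: 4

4


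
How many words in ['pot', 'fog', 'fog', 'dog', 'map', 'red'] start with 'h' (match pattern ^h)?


Pattern ^h anchors to start of word. Check which words begin with 'h':
  'pot' -> no
  'fog' -> no
  'fog' -> no
  'dog' -> no
  'map' -> no
  'red' -> no
Matching words: []
Count: 0

0


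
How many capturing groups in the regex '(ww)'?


To count capturing groups, count each '(' that starts a group.
Pattern: '(ww)'
Walking through the pattern:
  Position 0: '(' -> group #1
Total capturing groups: 1

1


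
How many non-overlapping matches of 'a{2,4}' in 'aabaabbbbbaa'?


Pattern 'a{2,4}' matches between 2 and 4 consecutive a's (greedy).
String: 'aabaabbbbbaa'
Finding runs of a's and applying greedy matching:
  Run at pos 0: 'aa' (length 2)
  Run at pos 3: 'aa' (length 2)
  Run at pos 10: 'aa' (length 2)
Matches: ['aa', 'aa', 'aa']
Count: 3

3


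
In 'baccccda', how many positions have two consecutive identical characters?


Looking for consecutive identical characters in 'baccccda':
  pos 0-1: 'b' vs 'a' -> different
  pos 1-2: 'a' vs 'c' -> different
  pos 2-3: 'c' vs 'c' -> MATCH ('cc')
  pos 3-4: 'c' vs 'c' -> MATCH ('cc')
  pos 4-5: 'c' vs 'c' -> MATCH ('cc')
  pos 5-6: 'c' vs 'd' -> different
  pos 6-7: 'd' vs 'a' -> different
Consecutive identical pairs: ['cc', 'cc', 'cc']
Count: 3

3


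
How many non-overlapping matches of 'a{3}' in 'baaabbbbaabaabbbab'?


Pattern 'a{3}' matches exactly 3 consecutive a's (greedy, non-overlapping).
String: 'baaabbbbaabaabbbab'
Scanning for runs of a's:
  Run at pos 1: 'aaa' (length 3) -> 1 match(es)
  Run at pos 8: 'aa' (length 2) -> 0 match(es)
  Run at pos 11: 'aa' (length 2) -> 0 match(es)
  Run at pos 16: 'a' (length 1) -> 0 match(es)
Matches found: ['aaa']
Total: 1

1


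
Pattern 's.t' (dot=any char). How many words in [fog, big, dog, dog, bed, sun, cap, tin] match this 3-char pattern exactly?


Pattern 's.t' means: starts with 's', any single char, ends with 't'.
Checking each word (must be exactly 3 chars):
  'fog' (len=3): no
  'big' (len=3): no
  'dog' (len=3): no
  'dog' (len=3): no
  'bed' (len=3): no
  'sun' (len=3): no
  'cap' (len=3): no
  'tin' (len=3): no
Matching words: []
Total: 0

0


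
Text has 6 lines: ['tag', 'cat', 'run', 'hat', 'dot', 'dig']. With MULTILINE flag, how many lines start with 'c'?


With MULTILINE flag, ^ matches the start of each line.
Lines: ['tag', 'cat', 'run', 'hat', 'dot', 'dig']
Checking which lines start with 'c':
  Line 1: 'tag' -> no
  Line 2: 'cat' -> MATCH
  Line 3: 'run' -> no
  Line 4: 'hat' -> no
  Line 5: 'dot' -> no
  Line 6: 'dig' -> no
Matching lines: ['cat']
Count: 1

1


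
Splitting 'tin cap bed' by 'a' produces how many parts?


Splitting by 'a' breaks the string at each occurrence of the separator.
Text: 'tin cap bed'
Parts after split:
  Part 1: 'tin c'
  Part 2: 'p bed'
Total parts: 2

2


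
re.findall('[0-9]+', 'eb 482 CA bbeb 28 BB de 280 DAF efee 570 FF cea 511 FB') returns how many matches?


Pattern '[0-9]+' finds one or more digits.
Text: 'eb 482 CA bbeb 28 BB de 280 DAF efee 570 FF cea 511 FB'
Scanning for matches:
  Match 1: '482'
  Match 2: '28'
  Match 3: '280'
  Match 4: '570'
  Match 5: '511'
Total matches: 5

5


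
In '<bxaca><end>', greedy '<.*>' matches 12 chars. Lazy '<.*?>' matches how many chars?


Greedy '<.*>' tries to match as MUCH as possible.
Lazy '<.*?>' tries to match as LITTLE as possible.

String: '<bxaca><end>'
Greedy '<.*>' starts at first '<' and extends to the LAST '>': '<bxaca><end>' (12 chars)
Lazy '<.*?>' starts at first '<' and stops at the FIRST '>': '<bxaca>' (7 chars)

7


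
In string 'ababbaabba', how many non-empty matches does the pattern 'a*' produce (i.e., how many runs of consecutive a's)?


Pattern 'a*' matches zero or more a's. We want non-empty runs of consecutive a's.
String: 'ababbaabba'
Walking through the string to find runs of a's:
  Run 1: positions 0-0 -> 'a'
  Run 2: positions 2-2 -> 'a'
  Run 3: positions 5-6 -> 'aa'
  Run 4: positions 9-9 -> 'a'
Non-empty runs found: ['a', 'a', 'aa', 'a']
Count: 4

4


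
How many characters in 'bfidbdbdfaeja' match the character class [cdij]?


Character class [cdij] matches any of: {c, d, i, j}
Scanning string 'bfidbdbdfaeja' character by character:
  pos 0: 'b' -> no
  pos 1: 'f' -> no
  pos 2: 'i' -> MATCH
  pos 3: 'd' -> MATCH
  pos 4: 'b' -> no
  pos 5: 'd' -> MATCH
  pos 6: 'b' -> no
  pos 7: 'd' -> MATCH
  pos 8: 'f' -> no
  pos 9: 'a' -> no
  pos 10: 'e' -> no
  pos 11: 'j' -> MATCH
  pos 12: 'a' -> no
Total matches: 5

5


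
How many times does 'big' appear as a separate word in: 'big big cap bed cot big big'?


Scanning each word for exact match 'big':
  Word 1: 'big' -> MATCH
  Word 2: 'big' -> MATCH
  Word 3: 'cap' -> no
  Word 4: 'bed' -> no
  Word 5: 'cot' -> no
  Word 6: 'big' -> MATCH
  Word 7: 'big' -> MATCH
Total matches: 4

4


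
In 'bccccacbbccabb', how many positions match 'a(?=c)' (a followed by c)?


Lookahead 'a(?=c)' matches 'a' only when followed by 'c'.
String: 'bccccacbbccabb'
Checking each position where char is 'a':
  pos 5: 'a' -> MATCH (next='c')
  pos 11: 'a' -> no (next='b')
Matching positions: [5]
Count: 1

1


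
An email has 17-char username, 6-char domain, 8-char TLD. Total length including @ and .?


An email address has format: username@domain.tld
Username length: 17
'@' character: 1
Domain length: 6
'.' character: 1
TLD length: 8
Total = 17 + 1 + 6 + 1 + 8 = 33

33


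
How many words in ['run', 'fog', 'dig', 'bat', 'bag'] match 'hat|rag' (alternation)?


Alternation 'hat|rag' matches either 'hat' or 'rag'.
Checking each word:
  'run' -> no
  'fog' -> no
  'dig' -> no
  'bat' -> no
  'bag' -> no
Matches: []
Count: 0

0


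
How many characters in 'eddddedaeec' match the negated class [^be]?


Negated class [^be] matches any char NOT in {b, e}
Scanning 'eddddedaeec':
  pos 0: 'e' -> no (excluded)
  pos 1: 'd' -> MATCH
  pos 2: 'd' -> MATCH
  pos 3: 'd' -> MATCH
  pos 4: 'd' -> MATCH
  pos 5: 'e' -> no (excluded)
  pos 6: 'd' -> MATCH
  pos 7: 'a' -> MATCH
  pos 8: 'e' -> no (excluded)
  pos 9: 'e' -> no (excluded)
  pos 10: 'c' -> MATCH
Total matches: 7

7


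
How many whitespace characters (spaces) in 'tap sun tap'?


\s matches whitespace characters (spaces, tabs, etc.).
Text: 'tap sun tap'
This text has 3 words separated by spaces.
Number of spaces = number of words - 1 = 3 - 1 = 2

2


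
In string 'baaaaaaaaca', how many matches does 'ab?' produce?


Pattern 'ab?' matches 'a' optionally followed by 'b'.
String: 'baaaaaaaaca'
Scanning left to right for 'a' then checking next char:
  Match 1: 'a' (a not followed by b)
  Match 2: 'a' (a not followed by b)
  Match 3: 'a' (a not followed by b)
  Match 4: 'a' (a not followed by b)
  Match 5: 'a' (a not followed by b)
  Match 6: 'a' (a not followed by b)
  Match 7: 'a' (a not followed by b)
  Match 8: 'a' (a not followed by b)
  Match 9: 'a' (a not followed by b)
Total matches: 9

9


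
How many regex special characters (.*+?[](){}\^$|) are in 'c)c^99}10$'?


Regex special characters are: . * + ? [ ] ( ) { } \ ^ $ |
Scanning 'c)c^99}10$':
  pos 1: ')' -> SPECIAL
  pos 3: '^' -> SPECIAL
  pos 6: '}' -> SPECIAL
  pos 9: '$' -> SPECIAL
Special chars found: [')', '^', '}', '$']
Total: 4

4


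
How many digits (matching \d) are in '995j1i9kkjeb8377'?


\d matches any digit 0-9.
Scanning '995j1i9kkjeb8377':
  pos 0: '9' -> DIGIT
  pos 1: '9' -> DIGIT
  pos 2: '5' -> DIGIT
  pos 4: '1' -> DIGIT
  pos 6: '9' -> DIGIT
  pos 12: '8' -> DIGIT
  pos 13: '3' -> DIGIT
  pos 14: '7' -> DIGIT
  pos 15: '7' -> DIGIT
Digits found: ['9', '9', '5', '1', '9', '8', '3', '7', '7']
Total: 9

9


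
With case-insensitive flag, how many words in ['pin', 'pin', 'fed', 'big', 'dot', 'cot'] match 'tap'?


Case-insensitive matching: compare each word's lowercase form to 'tap'.
  'pin' -> lower='pin' -> no
  'pin' -> lower='pin' -> no
  'fed' -> lower='fed' -> no
  'big' -> lower='big' -> no
  'dot' -> lower='dot' -> no
  'cot' -> lower='cot' -> no
Matches: []
Count: 0

0


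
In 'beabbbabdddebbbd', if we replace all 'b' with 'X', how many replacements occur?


re.sub('b', 'X', text) replaces every occurrence of 'b' with 'X'.
Text: 'beabbbabdddebbbd'
Scanning for 'b':
  pos 0: 'b' -> replacement #1
  pos 3: 'b' -> replacement #2
  pos 4: 'b' -> replacement #3
  pos 5: 'b' -> replacement #4
  pos 7: 'b' -> replacement #5
  pos 12: 'b' -> replacement #6
  pos 13: 'b' -> replacement #7
  pos 14: 'b' -> replacement #8
Total replacements: 8

8


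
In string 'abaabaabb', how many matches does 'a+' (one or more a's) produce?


Pattern 'a+' matches one or more consecutive a's.
String: 'abaabaabb'
Scanning for runs of a:
  Match 1: 'a' (length 1)
  Match 2: 'aa' (length 2)
  Match 3: 'aa' (length 2)
Total matches: 3

3


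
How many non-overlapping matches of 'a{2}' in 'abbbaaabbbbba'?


Pattern 'a{2}' matches exactly 2 consecutive a's (greedy, non-overlapping).
String: 'abbbaaabbbbba'
Scanning for runs of a's:
  Run at pos 0: 'a' (length 1) -> 0 match(es)
  Run at pos 4: 'aaa' (length 3) -> 1 match(es)
  Run at pos 12: 'a' (length 1) -> 0 match(es)
Matches found: ['aa']
Total: 1

1


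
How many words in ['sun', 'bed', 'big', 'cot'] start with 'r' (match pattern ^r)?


Pattern ^r anchors to start of word. Check which words begin with 'r':
  'sun' -> no
  'bed' -> no
  'big' -> no
  'cot' -> no
Matching words: []
Count: 0

0


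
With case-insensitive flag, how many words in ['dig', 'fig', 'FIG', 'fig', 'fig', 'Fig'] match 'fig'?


Case-insensitive matching: compare each word's lowercase form to 'fig'.
  'dig' -> lower='dig' -> no
  'fig' -> lower='fig' -> MATCH
  'FIG' -> lower='fig' -> MATCH
  'fig' -> lower='fig' -> MATCH
  'fig' -> lower='fig' -> MATCH
  'Fig' -> lower='fig' -> MATCH
Matches: ['fig', 'FIG', 'fig', 'fig', 'Fig']
Count: 5

5


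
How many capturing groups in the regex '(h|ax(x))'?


To count capturing groups, count each '(' that starts a group.
Pattern: '(h|ax(x))'
Walking through the pattern:
  Position 0: '(' -> group #1
  Position 5: '(' -> group #2
Total capturing groups: 2

2


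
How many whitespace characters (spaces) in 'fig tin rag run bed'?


\s matches whitespace characters (spaces, tabs, etc.).
Text: 'fig tin rag run bed'
This text has 5 words separated by spaces.
Number of spaces = number of words - 1 = 5 - 1 = 4

4


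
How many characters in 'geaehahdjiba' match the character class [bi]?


Character class [bi] matches any of: {b, i}
Scanning string 'geaehahdjiba' character by character:
  pos 0: 'g' -> no
  pos 1: 'e' -> no
  pos 2: 'a' -> no
  pos 3: 'e' -> no
  pos 4: 'h' -> no
  pos 5: 'a' -> no
  pos 6: 'h' -> no
  pos 7: 'd' -> no
  pos 8: 'j' -> no
  pos 9: 'i' -> MATCH
  pos 10: 'b' -> MATCH
  pos 11: 'a' -> no
Total matches: 2

2


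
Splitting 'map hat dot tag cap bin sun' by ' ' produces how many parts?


Splitting by ' ' breaks the string at each occurrence of the separator.
Text: 'map hat dot tag cap bin sun'
Parts after split:
  Part 1: 'map'
  Part 2: 'hat'
  Part 3: 'dot'
  Part 4: 'tag'
  Part 5: 'cap'
  Part 6: 'bin'
  Part 7: 'sun'
Total parts: 7

7


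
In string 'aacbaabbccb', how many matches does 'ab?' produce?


Pattern 'ab?' matches 'a' optionally followed by 'b'.
String: 'aacbaabbccb'
Scanning left to right for 'a' then checking next char:
  Match 1: 'a' (a not followed by b)
  Match 2: 'a' (a not followed by b)
  Match 3: 'a' (a not followed by b)
  Match 4: 'ab' (a followed by b)
Total matches: 4

4


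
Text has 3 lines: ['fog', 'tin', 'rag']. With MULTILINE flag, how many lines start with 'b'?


With MULTILINE flag, ^ matches the start of each line.
Lines: ['fog', 'tin', 'rag']
Checking which lines start with 'b':
  Line 1: 'fog' -> no
  Line 2: 'tin' -> no
  Line 3: 'rag' -> no
Matching lines: []
Count: 0

0


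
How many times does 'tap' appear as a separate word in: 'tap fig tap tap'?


Scanning each word for exact match 'tap':
  Word 1: 'tap' -> MATCH
  Word 2: 'fig' -> no
  Word 3: 'tap' -> MATCH
  Word 4: 'tap' -> MATCH
Total matches: 3

3


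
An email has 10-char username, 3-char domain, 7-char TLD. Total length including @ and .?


An email address has format: username@domain.tld
Username length: 10
'@' character: 1
Domain length: 3
'.' character: 1
TLD length: 7
Total = 10 + 1 + 3 + 1 + 7 = 22

22


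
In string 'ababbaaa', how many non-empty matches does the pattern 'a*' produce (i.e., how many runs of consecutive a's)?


Pattern 'a*' matches zero or more a's. We want non-empty runs of consecutive a's.
String: 'ababbaaa'
Walking through the string to find runs of a's:
  Run 1: positions 0-0 -> 'a'
  Run 2: positions 2-2 -> 'a'
  Run 3: positions 5-7 -> 'aaa'
Non-empty runs found: ['a', 'a', 'aaa']
Count: 3

3
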